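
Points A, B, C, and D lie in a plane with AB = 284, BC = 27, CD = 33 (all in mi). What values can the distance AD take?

224 ≤ AD ≤ 344 mi

The maximum is all hops collinear in one direction: 284 + 27 + 33 = 344.
The longest hop is 284; the others sum to 60. Folding the others back against it leaves at least 284 − 60 = 224.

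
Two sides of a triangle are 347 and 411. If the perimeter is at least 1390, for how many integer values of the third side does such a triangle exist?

Triangle inequality: 64 < x < 758. Perimeter ≥ 1390 gives x ≥ 1390 − 347 − 411 = 632.
So 632 ≤ x < 758; integers 632 through 757: 126 values.

126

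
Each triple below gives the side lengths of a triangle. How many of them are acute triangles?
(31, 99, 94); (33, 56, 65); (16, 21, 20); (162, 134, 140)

2

(31,99,94): 31²+94² = 9797 < 9801 = 99² → obtuse
(33,56,65): 33²+56² = 4225 = 65² → right
(16,21,20): 16²+20² = 656 > 441 = 21² → acute
(162,134,140): 134²+140² = 37556 > 26244 = 162² → acute
2 of the 4 are acute.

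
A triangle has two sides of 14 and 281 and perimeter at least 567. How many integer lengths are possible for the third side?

Triangle inequality: 267 < x < 295. Perimeter ≥ 567 gives x ≥ 567 − 14 − 281 = 272.
So 272 ≤ x < 295; integers 272 through 294: 23 values.

23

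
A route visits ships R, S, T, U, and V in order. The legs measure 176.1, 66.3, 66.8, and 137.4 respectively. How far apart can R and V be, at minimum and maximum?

0 ≤ RV ≤ 446.6

The maximum is all hops collinear in one direction: 176.1 + 66.3 + 66.8 + 137.4 = 446.6.
The longest hop is 176.1; the others sum to 270.5. Since 176.1 ≤ 270.5, the path can fold back on itself completely, so the minimum distance is 0.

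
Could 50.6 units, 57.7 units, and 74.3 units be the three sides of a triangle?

The longest side is 74.3, and the other two sum to 108.3.
Since 108.3 > 74.3, the triangle inequality holds.

Yes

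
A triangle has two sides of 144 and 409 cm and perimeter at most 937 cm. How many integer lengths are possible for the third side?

Triangle inequality: 265 < x < 553. Perimeter ≤ 937 gives x ≤ 937 − 144 − 409 = 384.
So 265 < x ≤ 384; integers 266 through 384: 119 values.

119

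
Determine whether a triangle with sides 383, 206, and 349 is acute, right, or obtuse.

acute

Compare the square of the longest side to the sum of squares of the other two: 206² + 349² = 164237 > 146689 = 383².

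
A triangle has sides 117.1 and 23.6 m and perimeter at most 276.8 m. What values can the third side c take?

93.5 < c ≤ 136.1 m

Triangle inequality alone gives 93.5 < c < 140.7.
The perimeter condition gives c ≤ 276.8 − 117.1 − 23.6 = 136.1.
Intersecting the two: 93.5 < c ≤ 136.1.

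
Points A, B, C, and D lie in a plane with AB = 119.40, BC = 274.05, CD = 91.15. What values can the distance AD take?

63.50 ≤ AD ≤ 484.60

The maximum is all hops collinear in one direction: 119.40 + 274.05 + 91.15 = 484.60.
The longest hop is 274.05; the others sum to 210.55. Folding the others back against it leaves at least 274.05 − 210.55 = 63.50.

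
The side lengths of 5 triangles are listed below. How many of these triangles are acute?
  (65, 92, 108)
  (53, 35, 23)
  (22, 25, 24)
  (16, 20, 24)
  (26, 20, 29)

(65,92,108): 65²+92² = 12689 > 11664 = 108² → acute
(53,35,23): 23²+35² = 1754 < 2809 = 53² → obtuse
(22,25,24): 22²+24² = 1060 > 625 = 25² → acute
(16,20,24): 16²+20² = 656 > 576 = 24² → acute
(26,20,29): 20²+26² = 1076 > 841 = 29² → acute
4 of the 5 are acute.

4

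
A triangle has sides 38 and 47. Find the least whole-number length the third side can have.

The third side must be strictly greater than |38 − 47| = 9.
The smallest integer above 9 is 10.

10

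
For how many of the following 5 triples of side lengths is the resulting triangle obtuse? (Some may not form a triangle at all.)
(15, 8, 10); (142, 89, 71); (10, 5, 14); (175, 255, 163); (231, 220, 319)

(15,8,10): 8²+10² = 164 < 225 = 15² → obtuse
(142,89,71): 71²+89² = 12962 < 20164 = 142² → obtuse
(10,5,14): 5²+10² = 125 < 196 = 14² → obtuse
(175,255,163): 163²+175² = 57194 < 65025 = 255² → obtuse
(231,220,319): 220²+231² = 101761 = 319² → right
4 of the 5 are obtuse.

4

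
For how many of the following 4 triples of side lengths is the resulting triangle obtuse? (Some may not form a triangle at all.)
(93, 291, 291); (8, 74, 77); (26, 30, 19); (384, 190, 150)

(93,291,291): 93²+291² = 93330 > 84681 = 291² → acute
(8,74,77): 8²+74² = 5540 < 5929 = 77² → obtuse
(26,30,19): 19²+26² = 1037 > 900 = 30² → acute
(384,190,150): 150+190 ≤ 384, not a triangle
1 of the 4 is obtuse.

1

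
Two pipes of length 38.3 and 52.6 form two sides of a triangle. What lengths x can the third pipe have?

14.3 < x < 90.9

By the triangle inequality, x must be less than 38.3 + 52.6 = 90.9 and greater than |38.3 − 52.6| = 14.3.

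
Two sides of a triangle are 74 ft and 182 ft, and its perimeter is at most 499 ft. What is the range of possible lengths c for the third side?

108 < c ≤ 243

Triangle inequality alone gives 108 < c < 256.
The perimeter condition gives c ≤ 499 − 74 − 182 = 243.
Intersecting the two: 108 < c ≤ 243.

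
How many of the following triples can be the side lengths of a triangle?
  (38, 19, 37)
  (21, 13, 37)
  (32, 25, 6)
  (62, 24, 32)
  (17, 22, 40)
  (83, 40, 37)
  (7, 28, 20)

(19,37,38): 19+37 > 38 → valid
(13,21,37): 13+21 ≤ 37 → not valid
(6,25,32): 6+25 ≤ 32 → not valid
(24,32,62): 24+32 ≤ 62 → not valid
(17,22,40): 17+22 ≤ 40 → not valid
(37,40,83): 37+40 ≤ 83 → not valid
(7,20,28): 7+20 ≤ 28 → not valid
1 of the 7 triples forms a triangle.

1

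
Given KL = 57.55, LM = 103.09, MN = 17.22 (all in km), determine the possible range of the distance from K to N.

The maximum is all hops collinear in one direction: 57.55 + 103.09 + 17.22 = 177.86.
The longest hop is 103.09; the others sum to 74.77. Folding the others back against it leaves at least 103.09 − 74.77 = 28.32.

28.32 ≤ KN ≤ 177.86 km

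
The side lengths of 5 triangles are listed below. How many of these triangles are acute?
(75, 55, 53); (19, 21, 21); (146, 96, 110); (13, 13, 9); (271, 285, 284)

(75,55,53): 53²+55² = 5834 > 5625 = 75² → acute
(19,21,21): 19²+21² = 802 > 441 = 21² → acute
(146,96,110): 96²+110² = 21316 = 146² → right
(13,13,9): 9²+13² = 250 > 169 = 13² → acute
(271,285,284): 271²+284² = 154097 > 81225 = 285² → acute
4 of the 5 are acute.

4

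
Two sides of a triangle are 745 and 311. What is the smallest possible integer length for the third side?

The third side must be strictly greater than |745 − 311| = 434.
The smallest integer above 434 is 435.

435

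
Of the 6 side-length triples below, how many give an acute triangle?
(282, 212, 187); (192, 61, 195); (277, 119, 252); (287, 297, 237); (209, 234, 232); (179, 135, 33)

(282,212,187): 187²+212² = 79913 > 79524 = 282² → acute
(192,61,195): 61²+192² = 40585 > 38025 = 195² → acute
(277,119,252): 119²+252² = 77665 > 76729 = 277² → acute
(287,297,237): 237²+287² = 138538 > 88209 = 297² → acute
(209,234,232): 209²+232² = 97505 > 54756 = 234² → acute
(179,135,33): 33+135 ≤ 179, not a triangle
5 of the 6 are acute.

5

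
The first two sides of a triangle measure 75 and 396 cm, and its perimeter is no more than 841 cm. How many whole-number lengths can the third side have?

Triangle inequality: 321 < x < 471. Perimeter ≤ 841 gives x ≤ 841 − 75 − 396 = 370.
So 321 < x ≤ 370; integers 322 through 370: 49 values.

49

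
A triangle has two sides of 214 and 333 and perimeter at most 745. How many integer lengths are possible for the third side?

Triangle inequality: 119 < x < 547. Perimeter ≤ 745 gives x ≤ 745 − 214 − 333 = 198.
So 119 < x ≤ 198; integers 120 through 198: 79 values.

79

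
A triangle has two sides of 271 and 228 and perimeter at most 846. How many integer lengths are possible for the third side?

Triangle inequality: 43 < x < 499. Perimeter ≤ 846 gives x ≤ 846 − 271 − 228 = 347.
So 43 < x ≤ 347; integers 44 through 347: 304 values.

304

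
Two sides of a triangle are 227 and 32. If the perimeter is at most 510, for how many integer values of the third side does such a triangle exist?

56

Triangle inequality: 195 < x < 259. Perimeter ≤ 510 gives x ≤ 510 − 227 − 32 = 251.
So 195 < x ≤ 251; integers 196 through 251: 56 values.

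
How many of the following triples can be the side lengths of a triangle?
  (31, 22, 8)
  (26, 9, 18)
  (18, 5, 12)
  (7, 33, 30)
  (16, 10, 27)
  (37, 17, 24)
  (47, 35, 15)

(8,22,31): 8+22 ≤ 31 → not valid
(9,18,26): 9+18 > 26 → valid
(5,12,18): 5+12 ≤ 18 → not valid
(7,30,33): 7+30 > 33 → valid
(10,16,27): 10+16 ≤ 27 → not valid
(17,24,37): 17+24 > 37 → valid
(15,35,47): 15+35 > 47 → valid
4 of the 7 triples form a triangle.

4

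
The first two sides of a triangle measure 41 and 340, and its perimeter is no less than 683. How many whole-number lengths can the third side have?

Triangle inequality: 299 < x < 381. Perimeter ≥ 683 gives x ≥ 683 − 41 − 340 = 302.
So 302 ≤ x < 381; integers 302 through 380: 79 values.

79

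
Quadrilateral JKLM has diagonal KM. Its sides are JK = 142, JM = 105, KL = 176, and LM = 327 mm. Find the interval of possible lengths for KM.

From triangle JKM: |142 − 105| < KM < 142 + 105, i.e. 37 < KM < 247.
From triangle LKM: 151 < KM < 503.
Both must hold, so KM lies in the intersection.

151 < KM < 247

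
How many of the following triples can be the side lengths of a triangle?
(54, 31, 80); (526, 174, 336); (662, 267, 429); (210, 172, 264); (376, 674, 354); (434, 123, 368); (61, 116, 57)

6

(31,54,80): 31+54 > 80 → valid
(174,336,526): 174+336 ≤ 526 → not valid
(267,429,662): 267+429 > 662 → valid
(172,210,264): 172+210 > 264 → valid
(354,376,674): 354+376 > 674 → valid
(123,368,434): 123+368 > 434 → valid
(57,61,116): 57+61 > 116 → valid
6 of the 7 triples form a triangle.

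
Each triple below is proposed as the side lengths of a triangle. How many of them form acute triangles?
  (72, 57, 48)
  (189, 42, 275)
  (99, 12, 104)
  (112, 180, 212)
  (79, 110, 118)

2

(72,57,48): 48²+57² = 5553 > 5184 = 72² → acute
(189,42,275): 42+189 ≤ 275, not a triangle
(99,12,104): 12²+99² = 9945 < 10816 = 104² → obtuse
(112,180,212): 112²+180² = 44944 = 212² → right
(79,110,118): 79²+110² = 18341 > 13924 = 118² → acute
2 of the 5 are acute.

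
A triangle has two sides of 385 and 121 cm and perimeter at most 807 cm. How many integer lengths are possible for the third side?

37

Triangle inequality: 264 < x < 506. Perimeter ≤ 807 gives x ≤ 807 − 385 − 121 = 301.
So 264 < x ≤ 301; integers 265 through 301: 37 values.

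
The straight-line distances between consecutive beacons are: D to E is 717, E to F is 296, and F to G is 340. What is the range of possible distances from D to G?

The maximum is all hops collinear in one direction: 717 + 296 + 340 = 1353.
The longest hop is 717; the others sum to 636. Folding the others back against it leaves at least 717 − 636 = 81.

81 ≤ DG ≤ 1353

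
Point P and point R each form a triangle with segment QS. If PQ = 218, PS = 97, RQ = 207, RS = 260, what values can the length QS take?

From triangle PQS: |218 − 97| < QS < 218 + 97, i.e. 121 < QS < 315.
From triangle RQS: 53 < QS < 467.
Both must hold, so QS lies in the intersection.

121 < QS < 315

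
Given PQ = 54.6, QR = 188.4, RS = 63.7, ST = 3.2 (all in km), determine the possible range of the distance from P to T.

66.9 ≤ PT ≤ 309.9 km

The maximum is all hops collinear in one direction: 54.6 + 188.4 + 63.7 + 3.2 = 309.9.
The longest hop is 188.4; the others sum to 121.5. Folding the others back against it leaves at least 188.4 − 121.5 = 66.9.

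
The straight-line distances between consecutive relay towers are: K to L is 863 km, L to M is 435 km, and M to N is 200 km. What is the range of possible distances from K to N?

The maximum is all hops collinear in one direction: 863 + 435 + 200 = 1498.
The longest hop is 863; the others sum to 635. Folding the others back against it leaves at least 863 − 635 = 228.

228 ≤ KN ≤ 1498 km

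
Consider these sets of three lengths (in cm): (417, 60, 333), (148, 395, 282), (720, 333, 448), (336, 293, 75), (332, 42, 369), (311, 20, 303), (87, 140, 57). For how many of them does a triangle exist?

(60,333,417): 60+333 ≤ 417 → not valid
(148,282,395): 148+282 > 395 → valid
(333,448,720): 333+448 > 720 → valid
(75,293,336): 75+293 > 336 → valid
(42,332,369): 42+332 > 369 → valid
(20,303,311): 20+303 > 311 → valid
(57,87,140): 57+87 > 140 → valid
6 of the 7 triples form a triangle.

6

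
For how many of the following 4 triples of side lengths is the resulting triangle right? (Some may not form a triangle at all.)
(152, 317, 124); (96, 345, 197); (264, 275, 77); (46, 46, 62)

1

(152,317,124): 124+152 ≤ 317, not a triangle
(96,345,197): 96+197 ≤ 345, not a triangle
(264,275,77): 77²+264² = 75625 = 275² → right
(46,46,62): 46²+46² = 4232 > 3844 = 62² → acute
1 of the 4 is right.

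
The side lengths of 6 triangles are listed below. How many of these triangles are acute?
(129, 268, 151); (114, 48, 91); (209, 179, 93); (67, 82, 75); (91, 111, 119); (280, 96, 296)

2

(129,268,151): 129²+151² = 39442 < 71824 = 268² → obtuse
(114,48,91): 48²+91² = 10585 < 12996 = 114² → obtuse
(209,179,93): 93²+179² = 40690 < 43681 = 209² → obtuse
(67,82,75): 67²+75² = 10114 > 6724 = 82² → acute
(91,111,119): 91²+111² = 20602 > 14161 = 119² → acute
(280,96,296): 96²+280² = 87616 = 296² → right
2 of the 6 are acute.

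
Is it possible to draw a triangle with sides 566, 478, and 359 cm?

Yes

The longest side is 566, and the other two sum to 837.
Since 837 > 566, the triangle inequality holds.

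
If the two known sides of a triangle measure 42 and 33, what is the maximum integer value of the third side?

74

The third side must be strictly less than 42 + 33 = 75.
The largest integer below 75 is 74.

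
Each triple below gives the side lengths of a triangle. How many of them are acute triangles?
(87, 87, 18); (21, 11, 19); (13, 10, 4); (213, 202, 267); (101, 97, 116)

(87,87,18): 18²+87² = 7893 > 7569 = 87² → acute
(21,11,19): 11²+19² = 482 > 441 = 21² → acute
(13,10,4): 4²+10² = 116 < 169 = 13² → obtuse
(213,202,267): 202²+213² = 86173 > 71289 = 267² → acute
(101,97,116): 97²+101² = 19610 > 13456 = 116² → acute
4 of the 5 are acute.

4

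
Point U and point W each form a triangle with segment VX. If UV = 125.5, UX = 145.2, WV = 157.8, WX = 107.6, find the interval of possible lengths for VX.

50.2 < VX < 265.4

From triangle UVX: |125.5 − 145.2| < VX < 125.5 + 145.2, i.e. 19.7 < VX < 270.7.
From triangle WVX: 50.2 < VX < 265.4.
Both must hold, so VX lies in the intersection.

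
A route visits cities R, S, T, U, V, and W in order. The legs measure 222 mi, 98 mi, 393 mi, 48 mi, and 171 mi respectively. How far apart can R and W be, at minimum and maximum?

0 ≤ RW ≤ 932 mi

The maximum is all hops collinear in one direction: 222 + 98 + 393 + 48 + 171 = 932.
The longest hop is 393; the others sum to 539. Since 393 ≤ 539, the path can fold back on itself completely, so the minimum distance is 0.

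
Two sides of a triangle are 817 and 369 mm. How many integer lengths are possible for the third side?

The third side lies in the open interval (448, 1186).
Integers from 449 to 1185 inclusive: 1185 − 449 + 1 = 737.

737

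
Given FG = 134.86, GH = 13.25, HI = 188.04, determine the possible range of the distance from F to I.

The maximum is all hops collinear in one direction: 134.86 + 13.25 + 188.04 = 336.15.
The longest hop is 188.04; the others sum to 148.11. Folding the others back against it leaves at least 188.04 − 148.11 = 39.93.

39.93 ≤ FI ≤ 336.15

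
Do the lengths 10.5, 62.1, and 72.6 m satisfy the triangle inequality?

The two shorter sides sum to 72.6, exactly equal to the longest side 72.6.
That gives only a degenerate (flat) triangle — the inequality must be strict.

No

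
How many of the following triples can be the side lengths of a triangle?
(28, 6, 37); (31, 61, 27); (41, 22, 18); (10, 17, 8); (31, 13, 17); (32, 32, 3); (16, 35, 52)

2

(6,28,37): 6+28 ≤ 37 → not valid
(27,31,61): 27+31 ≤ 61 → not valid
(18,22,41): 18+22 ≤ 41 → not valid
(8,10,17): 8+10 > 17 → valid
(13,17,31): 13+17 ≤ 31 → not valid
(3,32,32): 3+32 > 32 → valid
(16,35,52): 16+35 ≤ 52 → not valid
2 of the 7 triples form a triangle.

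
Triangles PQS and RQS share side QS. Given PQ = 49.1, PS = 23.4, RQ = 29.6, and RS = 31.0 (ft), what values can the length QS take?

From triangle PQS: |49.1 − 23.4| < QS < 49.1 + 23.4, i.e. 25.7 < QS < 72.5.
From triangle RQS: 1.4 < QS < 60.6.
Both must hold, so QS lies in the intersection.

25.7 < QS < 60.6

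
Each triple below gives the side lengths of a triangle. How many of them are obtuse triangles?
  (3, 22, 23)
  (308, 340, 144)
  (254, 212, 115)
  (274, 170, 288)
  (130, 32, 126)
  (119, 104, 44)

(3,22,23): 3²+22² = 493 < 529 = 23² → obtuse
(308,340,144): 144²+308² = 115600 = 340² → right
(254,212,115): 115²+212² = 58169 < 64516 = 254² → obtuse
(274,170,288): 170²+274² = 103976 > 82944 = 288² → acute
(130,32,126): 32²+126² = 16900 = 130² → right
(119,104,44): 44²+104² = 12752 < 14161 = 119² → obtuse
3 of the 6 are obtuse.

3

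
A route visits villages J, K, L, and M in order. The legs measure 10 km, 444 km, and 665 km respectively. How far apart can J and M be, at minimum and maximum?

The maximum is all hops collinear in one direction: 10 + 444 + 665 = 1119.
The longest hop is 665; the others sum to 454. Folding the others back against it leaves at least 665 − 454 = 211.

211 ≤ JM ≤ 1119 km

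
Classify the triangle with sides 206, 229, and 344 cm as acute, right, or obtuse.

obtuse

Compare the square of the longest side to the sum of squares of the other two: 206² + 229² = 94877 < 118336 = 344².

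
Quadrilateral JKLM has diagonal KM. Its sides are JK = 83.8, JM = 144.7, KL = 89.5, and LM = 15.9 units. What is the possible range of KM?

73.6 < KM < 105.4

From triangle JKM: |83.8 − 144.7| < KM < 83.8 + 144.7, i.e. 60.9 < KM < 228.5.
From triangle LKM: 73.6 < KM < 105.4.
Both must hold, so KM lies in the intersection.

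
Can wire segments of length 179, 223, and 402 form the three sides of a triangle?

The two shorter sides sum to 402, exactly equal to the longest side 402.
That gives only a degenerate (flat) triangle — the inequality must be strict.

No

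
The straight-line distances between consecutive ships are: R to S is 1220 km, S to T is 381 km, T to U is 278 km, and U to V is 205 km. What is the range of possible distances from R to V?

The maximum is all hops collinear in one direction: 1220 + 381 + 278 + 205 = 2084.
The longest hop is 1220; the others sum to 864. Folding the others back against it leaves at least 1220 − 864 = 356.

356 ≤ RV ≤ 2084 km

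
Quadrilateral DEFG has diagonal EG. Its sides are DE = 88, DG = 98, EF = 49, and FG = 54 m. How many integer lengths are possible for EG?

92

From triangle DEG: 10 < EG < 186.
From triangle FEG: 5 < EG < 103.
Intersection: 10 < EG < 103, so integers 11 through 102: 92 values.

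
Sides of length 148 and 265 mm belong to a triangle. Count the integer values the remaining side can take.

The third side lies in the open interval (117, 413).
Integers from 118 to 412 inclusive: 412 − 118 + 1 = 295.

295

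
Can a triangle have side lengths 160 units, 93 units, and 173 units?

The longest side is 173, and the other two sum to 253.
Since 253 > 173, the triangle inequality holds.

Yes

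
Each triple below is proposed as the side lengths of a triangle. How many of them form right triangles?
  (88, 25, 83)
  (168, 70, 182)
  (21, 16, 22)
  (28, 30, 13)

1

(88,25,83): 25²+83² = 7514 < 7744 = 88² → obtuse
(168,70,182): 70²+168² = 33124 = 182² → right
(21,16,22): 16²+21² = 697 > 484 = 22² → acute
(28,30,13): 13²+28² = 953 > 900 = 30² → acute
1 of the 4 is right.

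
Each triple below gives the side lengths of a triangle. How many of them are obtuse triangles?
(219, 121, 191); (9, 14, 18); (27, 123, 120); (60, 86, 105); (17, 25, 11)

(219,121,191): 121²+191² = 51122 > 47961 = 219² → acute
(9,14,18): 9²+14² = 277 < 324 = 18² → obtuse
(27,123,120): 27²+120² = 15129 = 123² → right
(60,86,105): 60²+86² = 10996 < 11025 = 105² → obtuse
(17,25,11): 11²+17² = 410 < 625 = 25² → obtuse
3 of the 5 are obtuse.

3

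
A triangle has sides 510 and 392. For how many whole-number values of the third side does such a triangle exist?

The third side lies in the open interval (118, 902).
Integers from 119 to 901 inclusive: 901 − 119 + 1 = 783.

783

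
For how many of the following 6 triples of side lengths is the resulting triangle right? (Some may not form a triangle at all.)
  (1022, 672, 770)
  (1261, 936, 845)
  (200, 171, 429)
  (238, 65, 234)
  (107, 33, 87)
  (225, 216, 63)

3

(1022,672,770): 672²+770² = 1044484 = 1022² → right
(1261,936,845): 845²+936² = 1590121 = 1261² → right
(200,171,429): 171+200 ≤ 429, not a triangle
(238,65,234): 65²+234² = 58981 > 56644 = 238² → acute
(107,33,87): 33²+87² = 8658 < 11449 = 107² → obtuse
(225,216,63): 63²+216² = 50625 = 225² → right
3 of the 6 are right.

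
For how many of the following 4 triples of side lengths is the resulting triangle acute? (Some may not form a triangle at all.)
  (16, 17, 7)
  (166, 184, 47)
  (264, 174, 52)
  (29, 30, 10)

(16,17,7): 7²+16² = 305 > 289 = 17² → acute
(166,184,47): 47²+166² = 29765 < 33856 = 184² → obtuse
(264,174,52): 52+174 ≤ 264, not a triangle
(29,30,10): 10²+29² = 941 > 900 = 30² → acute
2 of the 4 are acute.

2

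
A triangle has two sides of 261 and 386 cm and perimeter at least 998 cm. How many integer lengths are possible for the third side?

Triangle inequality: 125 < x < 647. Perimeter ≥ 998 gives x ≥ 998 − 261 − 386 = 351.
So 351 ≤ x < 647; integers 351 through 646: 296 values.

296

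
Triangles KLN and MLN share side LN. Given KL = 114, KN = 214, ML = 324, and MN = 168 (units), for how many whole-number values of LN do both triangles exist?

From triangle KLN: 100 < LN < 328.
From triangle MLN: 156 < LN < 492.
Intersection: 156 < LN < 328, so integers 157 through 327: 171 values.

171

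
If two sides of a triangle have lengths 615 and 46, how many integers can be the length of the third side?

91

The third side lies in the open interval (569, 661).
Integers from 570 to 660 inclusive: 660 − 570 + 1 = 91.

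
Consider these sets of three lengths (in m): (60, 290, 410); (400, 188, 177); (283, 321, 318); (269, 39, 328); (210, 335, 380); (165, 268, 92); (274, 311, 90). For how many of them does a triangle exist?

(60,290,410): 60+290 ≤ 410 → not valid
(177,188,400): 177+188 ≤ 400 → not valid
(283,318,321): 283+318 > 321 → valid
(39,269,328): 39+269 ≤ 328 → not valid
(210,335,380): 210+335 > 380 → valid
(92,165,268): 92+165 ≤ 268 → not valid
(90,274,311): 90+274 > 311 → valid
3 of the 7 triples form a triangle.

3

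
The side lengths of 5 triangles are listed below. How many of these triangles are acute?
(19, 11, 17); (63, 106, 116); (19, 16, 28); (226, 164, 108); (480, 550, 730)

2

(19,11,17): 11²+17² = 410 > 361 = 19² → acute
(63,106,116): 63²+106² = 15205 > 13456 = 116² → acute
(19,16,28): 16²+19² = 617 < 784 = 28² → obtuse
(226,164,108): 108²+164² = 38560 < 51076 = 226² → obtuse
(480,550,730): 480²+550² = 532900 = 730² → right
2 of the 5 are acute.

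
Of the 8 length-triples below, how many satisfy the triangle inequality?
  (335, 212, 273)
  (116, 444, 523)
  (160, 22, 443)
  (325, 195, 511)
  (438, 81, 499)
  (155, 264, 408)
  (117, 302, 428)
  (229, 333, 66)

(212,273,335): 212+273 > 335 → valid
(116,444,523): 116+444 > 523 → valid
(22,160,443): 22+160 ≤ 443 → not valid
(195,325,511): 195+325 > 511 → valid
(81,438,499): 81+438 > 499 → valid
(155,264,408): 155+264 > 408 → valid
(117,302,428): 117+302 ≤ 428 → not valid
(66,229,333): 66+229 ≤ 333 → not valid
5 of the 8 triples form a triangle.

5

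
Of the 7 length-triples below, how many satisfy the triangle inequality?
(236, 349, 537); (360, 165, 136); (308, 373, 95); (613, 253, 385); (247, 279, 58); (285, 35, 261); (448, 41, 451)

(236,349,537): 236+349 > 537 → valid
(136,165,360): 136+165 ≤ 360 → not valid
(95,308,373): 95+308 > 373 → valid
(253,385,613): 253+385 > 613 → valid
(58,247,279): 58+247 > 279 → valid
(35,261,285): 35+261 > 285 → valid
(41,448,451): 41+448 > 451 → valid
6 of the 7 triples form a triangle.

6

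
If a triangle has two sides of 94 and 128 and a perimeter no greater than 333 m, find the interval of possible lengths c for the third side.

Triangle inequality alone gives 34 < c < 222.
The perimeter condition gives c ≤ 333 − 94 − 128 = 111.
Intersecting the two: 34 < c ≤ 111.

34 < c ≤ 111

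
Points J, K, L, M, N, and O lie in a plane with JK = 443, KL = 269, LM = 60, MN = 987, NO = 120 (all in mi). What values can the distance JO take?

The maximum is all hops collinear in one direction: 443 + 269 + 60 + 987 + 120 = 1879.
The longest hop is 987; the others sum to 892. Folding the others back against it leaves at least 987 − 892 = 95.

95 ≤ JO ≤ 1879 mi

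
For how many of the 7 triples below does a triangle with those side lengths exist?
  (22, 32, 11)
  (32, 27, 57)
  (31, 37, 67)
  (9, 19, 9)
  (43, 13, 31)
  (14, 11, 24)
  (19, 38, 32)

6

(11,22,32): 11+22 > 32 → valid
(27,32,57): 27+32 > 57 → valid
(31,37,67): 31+37 > 67 → valid
(9,9,19): 9+9 ≤ 19 → not valid
(13,31,43): 13+31 > 43 → valid
(11,14,24): 11+14 > 24 → valid
(19,32,38): 19+32 > 38 → valid
6 of the 7 triples form a triangle.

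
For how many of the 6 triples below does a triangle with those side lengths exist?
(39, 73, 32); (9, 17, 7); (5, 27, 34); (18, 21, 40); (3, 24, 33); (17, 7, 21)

1

(32,39,73): 32+39 ≤ 73 → not valid
(7,9,17): 7+9 ≤ 17 → not valid
(5,27,34): 5+27 ≤ 34 → not valid
(18,21,40): 18+21 ≤ 40 → not valid
(3,24,33): 3+24 ≤ 33 → not valid
(7,17,21): 7+17 > 21 → valid
1 of the 6 triples forms a triangle.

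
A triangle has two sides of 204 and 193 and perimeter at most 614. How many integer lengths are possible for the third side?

206

Triangle inequality: 11 < x < 397. Perimeter ≤ 614 gives x ≤ 614 − 204 − 193 = 217.
So 11 < x ≤ 217; integers 12 through 217: 206 values.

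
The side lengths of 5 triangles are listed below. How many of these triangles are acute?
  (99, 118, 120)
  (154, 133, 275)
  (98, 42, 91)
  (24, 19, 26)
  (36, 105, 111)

(99,118,120): 99²+118² = 23725 > 14400 = 120² → acute
(154,133,275): 133²+154² = 41405 < 75625 = 275² → obtuse
(98,42,91): 42²+91² = 10045 > 9604 = 98² → acute
(24,19,26): 19²+24² = 937 > 676 = 26² → acute
(36,105,111): 36²+105² = 12321 = 111² → right
3 of the 5 are acute.

3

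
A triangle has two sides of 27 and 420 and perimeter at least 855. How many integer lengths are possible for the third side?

Triangle inequality: 393 < x < 447. Perimeter ≥ 855 gives x ≥ 855 − 27 − 420 = 408.
So 408 ≤ x < 447; integers 408 through 446: 39 values.

39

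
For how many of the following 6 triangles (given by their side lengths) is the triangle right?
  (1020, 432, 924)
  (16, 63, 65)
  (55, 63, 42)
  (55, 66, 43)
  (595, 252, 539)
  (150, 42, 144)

4

(1020,432,924): 432²+924² = 1040400 = 1020² → right
(16,63,65): 16²+63² = 4225 = 65² → right
(55,63,42): 42²+55² = 4789 > 3969 = 63² → acute
(55,66,43): 43²+55² = 4874 > 4356 = 66² → acute
(595,252,539): 252²+539² = 354025 = 595² → right
(150,42,144): 42²+144² = 22500 = 150² → right
4 of the 6 are right.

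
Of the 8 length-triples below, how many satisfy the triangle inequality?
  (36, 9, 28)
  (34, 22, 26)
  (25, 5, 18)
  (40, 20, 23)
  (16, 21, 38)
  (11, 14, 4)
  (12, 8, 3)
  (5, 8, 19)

4

(9,28,36): 9+28 > 36 → valid
(22,26,34): 22+26 > 34 → valid
(5,18,25): 5+18 ≤ 25 → not valid
(20,23,40): 20+23 > 40 → valid
(16,21,38): 16+21 ≤ 38 → not valid
(4,11,14): 4+11 > 14 → valid
(3,8,12): 3+8 ≤ 12 → not valid
(5,8,19): 5+8 ≤ 19 → not valid
4 of the 8 triples form a triangle.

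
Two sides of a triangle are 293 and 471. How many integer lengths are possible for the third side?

585

The third side lies in the open interval (178, 764).
Integers from 179 to 763 inclusive: 763 − 179 + 1 = 585.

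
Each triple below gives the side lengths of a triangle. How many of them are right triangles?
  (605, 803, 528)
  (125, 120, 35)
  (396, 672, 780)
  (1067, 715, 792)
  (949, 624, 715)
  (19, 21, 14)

(605,803,528): 528²+605² = 644809 = 803² → right
(125,120,35): 35²+120² = 15625 = 125² → right
(396,672,780): 396²+672² = 608400 = 780² → right
(1067,715,792): 715²+792² = 1138489 = 1067² → right
(949,624,715): 624²+715² = 900601 = 949² → right
(19,21,14): 14²+19² = 557 > 441 = 21² → acute
5 of the 6 are right.

5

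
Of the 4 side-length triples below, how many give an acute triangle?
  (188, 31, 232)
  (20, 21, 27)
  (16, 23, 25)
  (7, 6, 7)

3

(188,31,232): 31+188 ≤ 232, not a triangle
(20,21,27): 20²+21² = 841 > 729 = 27² → acute
(16,23,25): 16²+23² = 785 > 625 = 25² → acute
(7,6,7): 6²+7² = 85 > 49 = 7² → acute
3 of the 4 are acute.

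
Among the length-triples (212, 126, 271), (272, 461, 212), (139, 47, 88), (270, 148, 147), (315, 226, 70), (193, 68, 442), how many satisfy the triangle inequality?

(126,212,271): 126+212 > 271 → valid
(212,272,461): 212+272 > 461 → valid
(47,88,139): 47+88 ≤ 139 → not valid
(147,148,270): 147+148 > 270 → valid
(70,226,315): 70+226 ≤ 315 → not valid
(68,193,442): 68+193 ≤ 442 → not valid
3 of the 6 triples form a triangle.

3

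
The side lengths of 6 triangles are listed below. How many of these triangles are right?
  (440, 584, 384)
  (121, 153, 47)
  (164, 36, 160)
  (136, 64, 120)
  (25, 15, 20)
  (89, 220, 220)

(440,584,384): 384²+440² = 341056 = 584² → right
(121,153,47): 47²+121² = 16850 < 23409 = 153² → obtuse
(164,36,160): 36²+160² = 26896 = 164² → right
(136,64,120): 64²+120² = 18496 = 136² → right
(25,15,20): 15²+20² = 625 = 25² → right
(89,220,220): 89²+220² = 56321 > 48400 = 220² → acute
4 of the 6 are right.

4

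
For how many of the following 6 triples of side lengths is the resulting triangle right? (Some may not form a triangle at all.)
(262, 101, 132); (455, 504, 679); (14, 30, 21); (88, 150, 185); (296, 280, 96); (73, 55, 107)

2

(262,101,132): 101+132 ≤ 262, not a triangle
(455,504,679): 455²+504² = 461041 = 679² → right
(14,30,21): 14²+21² = 637 < 900 = 30² → obtuse
(88,150,185): 88²+150² = 30244 < 34225 = 185² → obtuse
(296,280,96): 96²+280² = 87616 = 296² → right
(73,55,107): 55²+73² = 8354 < 11449 = 107² → obtuse
2 of the 6 are right.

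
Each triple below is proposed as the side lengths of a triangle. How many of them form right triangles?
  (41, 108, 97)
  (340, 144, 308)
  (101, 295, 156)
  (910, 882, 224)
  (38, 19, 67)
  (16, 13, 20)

(41,108,97): 41²+97² = 11090 < 11664 = 108² → obtuse
(340,144,308): 144²+308² = 115600 = 340² → right
(101,295,156): 101+156 ≤ 295, not a triangle
(910,882,224): 224²+882² = 828100 = 910² → right
(38,19,67): 19+38 ≤ 67, not a triangle
(16,13,20): 13²+16² = 425 > 400 = 20² → acute
2 of the 6 are right.

2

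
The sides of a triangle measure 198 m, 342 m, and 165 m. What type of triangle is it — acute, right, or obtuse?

Compare the square of the longest side to the sum of squares of the other two: 165² + 198² = 66429 < 116964 = 342².

obtuse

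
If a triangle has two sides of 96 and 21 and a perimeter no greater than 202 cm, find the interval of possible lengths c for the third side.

75 < c ≤ 85 cm

Triangle inequality alone gives 75 < c < 117.
The perimeter condition gives c ≤ 202 − 96 − 21 = 85.
Intersecting the two: 75 < c ≤ 85.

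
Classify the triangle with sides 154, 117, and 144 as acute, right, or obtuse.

acute

Compare the square of the longest side to the sum of squares of the other two: 117² + 144² = 34425 > 23716 = 154².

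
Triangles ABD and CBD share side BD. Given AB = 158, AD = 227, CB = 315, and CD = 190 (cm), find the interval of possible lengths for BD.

From triangle ABD: |158 − 227| < BD < 158 + 227, i.e. 69 < BD < 385.
From triangle CBD: 125 < BD < 505.
Both must hold, so BD lies in the intersection.

125 < BD < 385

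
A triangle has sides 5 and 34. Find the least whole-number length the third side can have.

The third side must be strictly greater than |5 − 34| = 29.
The smallest integer above 29 is 30.

30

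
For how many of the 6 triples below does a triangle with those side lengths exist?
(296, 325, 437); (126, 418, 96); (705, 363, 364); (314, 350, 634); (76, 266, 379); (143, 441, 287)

3

(296,325,437): 296+325 > 437 → valid
(96,126,418): 96+126 ≤ 418 → not valid
(363,364,705): 363+364 > 705 → valid
(314,350,634): 314+350 > 634 → valid
(76,266,379): 76+266 ≤ 379 → not valid
(143,287,441): 143+287 ≤ 441 → not valid
3 of the 6 triples form a triangle.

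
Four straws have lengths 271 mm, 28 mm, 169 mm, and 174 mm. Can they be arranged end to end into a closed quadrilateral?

Yes

A quadrilateral exists iff every side is shorter than the sum of the others — equivalently, the longest side is less than the sum of the rest.
Longest side 271 < 371 (sum of the remaining 3), so yes.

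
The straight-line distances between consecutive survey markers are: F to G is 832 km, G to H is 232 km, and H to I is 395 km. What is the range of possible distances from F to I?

The maximum is all hops collinear in one direction: 832 + 232 + 395 = 1459.
The longest hop is 832; the others sum to 627. Folding the others back against it leaves at least 832 − 627 = 205.

205 ≤ FI ≤ 1459 km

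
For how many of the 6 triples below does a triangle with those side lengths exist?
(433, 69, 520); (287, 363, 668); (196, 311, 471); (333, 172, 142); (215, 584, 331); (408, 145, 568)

(69,433,520): 69+433 ≤ 520 → not valid
(287,363,668): 287+363 ≤ 668 → not valid
(196,311,471): 196+311 > 471 → valid
(142,172,333): 142+172 ≤ 333 → not valid
(215,331,584): 215+331 ≤ 584 → not valid
(145,408,568): 145+408 ≤ 568 → not valid
1 of the 6 triples forms a triangle.

1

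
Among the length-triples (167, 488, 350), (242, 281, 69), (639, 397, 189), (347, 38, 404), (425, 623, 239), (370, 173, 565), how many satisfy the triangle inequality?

3

(167,350,488): 167+350 > 488 → valid
(69,242,281): 69+242 > 281 → valid
(189,397,639): 189+397 ≤ 639 → not valid
(38,347,404): 38+347 ≤ 404 → not valid
(239,425,623): 239+425 > 623 → valid
(173,370,565): 173+370 ≤ 565 → not valid
3 of the 6 triples form a triangle.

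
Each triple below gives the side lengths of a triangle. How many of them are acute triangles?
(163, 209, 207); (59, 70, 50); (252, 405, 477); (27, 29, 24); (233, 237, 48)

(163,209,207): 163²+207² = 69418 > 43681 = 209² → acute
(59,70,50): 50²+59² = 5981 > 4900 = 70² → acute
(252,405,477): 252²+405² = 227529 = 477² → right
(27,29,24): 24²+27² = 1305 > 841 = 29² → acute
(233,237,48): 48²+233² = 56593 > 56169 = 237² → acute
4 of the 5 are acute.

4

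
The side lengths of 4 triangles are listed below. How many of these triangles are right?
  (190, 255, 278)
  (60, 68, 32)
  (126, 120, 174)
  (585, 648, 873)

3

(190,255,278): 190²+255² = 101125 > 77284 = 278² → acute
(60,68,32): 32²+60² = 4624 = 68² → right
(126,120,174): 120²+126² = 30276 = 174² → right
(585,648,873): 585²+648² = 762129 = 873² → right
3 of the 4 are right.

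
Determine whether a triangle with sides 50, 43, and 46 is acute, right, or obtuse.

Compare the square of the longest side to the sum of squares of the other two: 43² + 46² = 3965 > 2500 = 50².

acute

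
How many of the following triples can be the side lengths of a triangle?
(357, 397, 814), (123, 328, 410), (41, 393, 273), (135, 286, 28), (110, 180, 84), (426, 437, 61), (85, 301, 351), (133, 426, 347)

5

(357,397,814): 357+397 ≤ 814 → not valid
(123,328,410): 123+328 > 410 → valid
(41,273,393): 41+273 ≤ 393 → not valid
(28,135,286): 28+135 ≤ 286 → not valid
(84,110,180): 84+110 > 180 → valid
(61,426,437): 61+426 > 437 → valid
(85,301,351): 85+301 > 351 → valid
(133,347,426): 133+347 > 426 → valid
5 of the 8 triples form a triangle.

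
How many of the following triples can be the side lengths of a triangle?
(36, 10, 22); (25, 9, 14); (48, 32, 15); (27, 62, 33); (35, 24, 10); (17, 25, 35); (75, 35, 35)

1

(10,22,36): 10+22 ≤ 36 → not valid
(9,14,25): 9+14 ≤ 25 → not valid
(15,32,48): 15+32 ≤ 48 → not valid
(27,33,62): 27+33 ≤ 62 → not valid
(10,24,35): 10+24 ≤ 35 → not valid
(17,25,35): 17+25 > 35 → valid
(35,35,75): 35+35 ≤ 75 → not valid
1 of the 7 triples forms a triangle.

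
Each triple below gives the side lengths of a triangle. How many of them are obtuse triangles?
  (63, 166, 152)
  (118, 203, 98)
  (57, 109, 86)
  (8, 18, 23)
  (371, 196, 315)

(63,166,152): 63²+152² = 27073 < 27556 = 166² → obtuse
(118,203,98): 98²+118² = 23528 < 41209 = 203² → obtuse
(57,109,86): 57²+86² = 10645 < 11881 = 109² → obtuse
(8,18,23): 8²+18² = 388 < 529 = 23² → obtuse
(371,196,315): 196²+315² = 137641 = 371² → right
4 of the 5 are obtuse.

4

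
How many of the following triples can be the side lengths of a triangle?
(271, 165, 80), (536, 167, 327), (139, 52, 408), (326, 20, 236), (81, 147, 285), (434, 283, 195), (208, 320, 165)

2

(80,165,271): 80+165 ≤ 271 → not valid
(167,327,536): 167+327 ≤ 536 → not valid
(52,139,408): 52+139 ≤ 408 → not valid
(20,236,326): 20+236 ≤ 326 → not valid
(81,147,285): 81+147 ≤ 285 → not valid
(195,283,434): 195+283 > 434 → valid
(165,208,320): 165+208 > 320 → valid
2 of the 7 triples form a triangle.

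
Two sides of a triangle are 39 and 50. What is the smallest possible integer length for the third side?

The third side must be strictly greater than |39 − 50| = 11.
The smallest integer above 11 is 12.

12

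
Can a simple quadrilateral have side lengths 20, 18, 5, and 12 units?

A quadrilateral exists iff every side is shorter than the sum of the others — equivalently, the longest side is less than the sum of the rest.
Longest side 20 < 35 (sum of the remaining 3), so yes.

Yes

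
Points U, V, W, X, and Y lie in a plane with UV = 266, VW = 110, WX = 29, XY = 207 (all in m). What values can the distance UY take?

The maximum is all hops collinear in one direction: 266 + 110 + 29 + 207 = 612.
The longest hop is 266; the others sum to 346. Since 266 ≤ 346, the path can fold back on itself completely, so the minimum distance is 0.

0 ≤ UY ≤ 612 m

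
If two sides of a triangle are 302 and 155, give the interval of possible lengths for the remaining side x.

147 < x < 457

By the triangle inequality, x must be less than 302 + 155 = 457 and greater than |302 − 155| = 147.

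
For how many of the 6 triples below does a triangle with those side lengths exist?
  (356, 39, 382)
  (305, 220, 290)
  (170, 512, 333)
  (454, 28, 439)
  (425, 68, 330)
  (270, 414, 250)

4

(39,356,382): 39+356 > 382 → valid
(220,290,305): 220+290 > 305 → valid
(170,333,512): 170+333 ≤ 512 → not valid
(28,439,454): 28+439 > 454 → valid
(68,330,425): 68+330 ≤ 425 → not valid
(250,270,414): 250+270 > 414 → valid
4 of the 6 triples form a triangle.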